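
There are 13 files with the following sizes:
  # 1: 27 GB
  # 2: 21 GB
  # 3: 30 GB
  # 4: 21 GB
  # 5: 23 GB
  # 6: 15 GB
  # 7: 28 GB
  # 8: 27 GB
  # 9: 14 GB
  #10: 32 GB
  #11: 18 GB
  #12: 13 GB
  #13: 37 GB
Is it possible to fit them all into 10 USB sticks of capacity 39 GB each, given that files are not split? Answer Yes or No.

A valid assignment using 10 USB sticks:
  USB stick 1: 37 = 37
  USB stick 2: 32 = 32
  USB stick 3: 30 = 30
  USB stick 4: 28 = 28
  USB stick 5: 27 = 27
  USB stick 6: 27 = 27
  USB stick 7: 23 + 15 = 38
  USB stick 8: 21 + 18 = 39
  USB stick 9: 21 + 14 = 35
  USB stick 10: 13 = 13
Every load is within 39 GB, so 10 USB sticks suffice.

Yes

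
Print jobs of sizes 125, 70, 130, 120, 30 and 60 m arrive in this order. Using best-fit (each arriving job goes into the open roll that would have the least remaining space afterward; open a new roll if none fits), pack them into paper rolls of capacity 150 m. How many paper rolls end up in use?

  125 → roll 1 (new)  [load 125/150]
  70 → roll 2 (new)  [load 70/150]
  130 → roll 3 (new)  [load 130/150]
  120 → roll 4 (new)  [load 120/150]
  30 → roll 4  [load 150/150]
  60 → roll 2  [load 130/150]
4 paper rolls opened.

4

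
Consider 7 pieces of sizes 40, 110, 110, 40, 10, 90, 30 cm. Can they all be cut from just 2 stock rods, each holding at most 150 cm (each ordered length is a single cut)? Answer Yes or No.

No

Total = 430 cm; ⌈430/150⌉ = 3.
At least 3 stock rods are required, but only 2 are allowed.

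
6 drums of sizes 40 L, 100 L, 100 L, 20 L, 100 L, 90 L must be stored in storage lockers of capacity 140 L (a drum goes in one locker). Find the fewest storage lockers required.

4

Total = 100 + 100 + 100 + 90 + 40 + 20 = 450 L.
Lower bound: ⌈450/140⌉ = 4 storage lockers.
A packing using 4 storage lockers:
  locker 1: 100 + 40 = 140
  locker 2: 100 + 20 = 120
  locker 3: 100 = 100
  locker 4: 90 = 90
This matches the lower bound, so 4 is optimal.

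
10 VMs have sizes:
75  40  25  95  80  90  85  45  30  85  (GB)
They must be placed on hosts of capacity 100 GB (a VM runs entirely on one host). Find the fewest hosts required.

Total = 95 + 90 + 85 + 85 + 80 + 75 + 45 + 40 + 30 + 25 = 650 GB.
Lower bound: ⌈650/100⌉ = 7 hosts.
A packing using 8 hosts:
  host 1: 95 = 95
  host 2: 90 = 90
  host 3: 85 = 85
  host 4: 85 = 85
  host 5: 80 = 80
  host 6: 75 + 25 = 100
  host 7: 45 + 40 = 85
  host 8: 30 = 30
No arrangement into 7 hosts stays within capacity, so 8 is optimal.

8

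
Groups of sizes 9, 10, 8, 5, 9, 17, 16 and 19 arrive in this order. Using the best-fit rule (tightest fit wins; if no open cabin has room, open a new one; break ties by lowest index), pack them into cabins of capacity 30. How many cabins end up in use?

4

  9 → cabin 1 (new)  [load 9/30]
  10 → cabin 1  [load 19/30]
  8 → cabin 1  [load 27/30]
  5 → cabin 2 (new)  [load 5/30]
  9 → cabin 2  [load 14/30]
  17 → cabin 3 (new)  [load 17/30]
  16 → cabin 2  [load 30/30]
  19 → cabin 4 (new)  [load 19/30]
4 cabins opened.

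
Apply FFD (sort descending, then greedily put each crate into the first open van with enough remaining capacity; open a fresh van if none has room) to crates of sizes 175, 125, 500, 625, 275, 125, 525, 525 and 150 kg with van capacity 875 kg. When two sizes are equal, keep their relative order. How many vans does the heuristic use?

4

Sorted descending: 625, 525, 525, 500, 275, 175, 150, 125, 125.
  625 → van 1 (new)  [load 625/875]
  525 → van 2 (new)  [load 525/875]
  525 → van 3 (new)  [load 525/875]
  500 → van 4 (new)  [load 500/875]
  275 → van 2  [load 800/875]
  175 → van 1  [load 800/875]
  150 → van 3  [load 675/875]
  125 → van 3  [load 800/875]
  125 → van 4  [load 625/875]
4 vans opened.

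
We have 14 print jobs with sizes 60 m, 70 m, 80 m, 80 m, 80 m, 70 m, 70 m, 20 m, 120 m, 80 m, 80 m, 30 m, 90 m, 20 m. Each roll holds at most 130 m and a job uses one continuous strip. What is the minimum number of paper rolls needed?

10

Total = 120 + 90 + 80 + 80 + 80 + 80 + 80 + 70 + 70 + 70 + 60 + 30 + 20 + 20 = 950 m.
Lower bound: ⌈950/130⌉ = 8 paper rolls.
Also, 10 print jobs each exceed 65 m, and no two of those can share a roll, so at least 10 paper rolls are needed.
A packing using 10 paper rolls:
  roll 1: 120 = 120
  roll 2: 90 + 30 = 120
  roll 3: 80 + 20 + 20 = 120
  roll 4: 80 = 80
  roll 5: 80 = 80
  roll 6: 80 = 80
  roll 7: 80 = 80
  roll 8: 70 + 60 = 130
  roll 9: 70 = 70
  roll 10: 70 = 70
This matches the lower bound, so 10 is optimal.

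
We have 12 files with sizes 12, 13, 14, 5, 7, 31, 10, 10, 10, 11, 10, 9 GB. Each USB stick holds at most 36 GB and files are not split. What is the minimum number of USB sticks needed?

4

Total = 31 + 14 + 13 + 12 + 11 + 10 + 10 + 10 + 10 + 9 + 7 + 5 = 142 GB.
Lower bound: ⌈142/36⌉ = 4 USB sticks.
A packing using 4 USB sticks:
  USB stick 1: 31 + 5 = 36
  USB stick 2: 14 + 12 + 10 = 36
  USB stick 3: 13 + 11 + 10 = 34
  USB stick 4: 10 + 10 + 9 + 7 = 36
This matches the lower bound, so 4 is optimal.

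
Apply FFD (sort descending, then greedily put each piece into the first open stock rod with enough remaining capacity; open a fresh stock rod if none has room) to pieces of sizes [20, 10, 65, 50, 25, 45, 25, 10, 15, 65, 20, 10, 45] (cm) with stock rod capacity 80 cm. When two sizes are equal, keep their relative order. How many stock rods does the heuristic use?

Sorted descending: 65, 65, 50, 45, 45, 25, 25, 20, 20, 15, 10, 10, 10.
  65 → stock rod 1 (new)  [load 65/80]
  65 → stock rod 2 (new)  [load 65/80]
  50 → stock rod 3 (new)  [load 50/80]
  45 → stock rod 4 (new)  [load 45/80]
  45 → stock rod 5 (new)  [load 45/80]
  25 → stock rod 3  [load 75/80]
  25 → stock rod 4  [load 70/80]
  20 → stock rod 5  [load 65/80]
  20 → stock rod 6 (new)  [load 20/80]
  15 → stock rod 1  [load 80/80]
  10 → stock rod 2  [load 75/80]
  10 → stock rod 4  [load 80/80]
  10 → stock rod 5  [load 75/80]
6 stock rods opened.

6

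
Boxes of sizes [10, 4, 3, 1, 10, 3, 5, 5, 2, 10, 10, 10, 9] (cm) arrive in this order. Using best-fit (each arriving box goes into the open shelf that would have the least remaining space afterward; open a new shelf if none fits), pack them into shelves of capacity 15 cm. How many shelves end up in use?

  10 → shelf 1 (new)  [load 10/15]
  4 → shelf 1  [load 14/15]
  3 → shelf 2 (new)  [load 3/15]
  1 → shelf 1  [load 15/15]
  10 → shelf 2  [load 13/15]
  3 → shelf 3 (new)  [load 3/15]
  5 → shelf 3  [load 8/15]
  5 → shelf 3  [load 13/15]
  2 → shelf 2  [load 15/15]
  10 → shelf 4 (new)  [load 10/15]
  10 → shelf 5 (new)  [load 10/15]
  10 → shelf 6 (new)  [load 10/15]
  9 → shelf 7 (new)  [load 9/15]
7 shelves opened.

7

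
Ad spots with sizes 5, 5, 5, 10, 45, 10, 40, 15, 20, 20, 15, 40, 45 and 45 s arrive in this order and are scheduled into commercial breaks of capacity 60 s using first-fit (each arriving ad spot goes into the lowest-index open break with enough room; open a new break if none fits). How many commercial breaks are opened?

  5 → break 1 (new)  [load 5/60]
  5 → break 1  [load 10/60]
  5 → break 1  [load 15/60]
  10 → break 1  [load 25/60]
  45 → break 2 (new)  [load 45/60]
  10 → break 1  [load 35/60]
  40 → break 3 (new)  [load 40/60]
  15 → break 1  [load 50/60]
  20 → break 3  [load 60/60]
  20 → break 4 (new)  [load 20/60]
  15 → break 2  [load 60/60]
  40 → break 4  [load 60/60]
  45 → break 5 (new)  [load 45/60]
  45 → break 6 (new)  [load 45/60]
6 commercial breaks opened.

6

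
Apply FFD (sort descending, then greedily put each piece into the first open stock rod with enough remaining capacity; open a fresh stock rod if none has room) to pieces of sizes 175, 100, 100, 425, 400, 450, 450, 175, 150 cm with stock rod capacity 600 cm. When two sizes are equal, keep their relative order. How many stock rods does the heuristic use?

5

Sorted descending: 450, 450, 425, 400, 175, 175, 150, 100, 100.
  450 → stock rod 1 (new)  [load 450/600]
  450 → stock rod 2 (new)  [load 450/600]
  425 → stock rod 3 (new)  [load 425/600]
  400 → stock rod 4 (new)  [load 400/600]
  175 → stock rod 3  [load 600/600]
  175 → stock rod 4  [load 575/600]
  150 → stock rod 1  [load 600/600]
  100 → stock rod 2  [load 550/600]
  100 → stock rod 5 (new)  [load 100/600]
5 stock rods opened.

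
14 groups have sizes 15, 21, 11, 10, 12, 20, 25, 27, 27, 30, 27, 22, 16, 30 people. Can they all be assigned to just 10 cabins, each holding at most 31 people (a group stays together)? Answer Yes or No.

No

Total = 293 people; ⌈293/31⌉ = 10.
The bound of 10 does not rule out 10, but exhaustive search shows no assignment into 10 cabins of capacity 31 people exists — the minimum is 11.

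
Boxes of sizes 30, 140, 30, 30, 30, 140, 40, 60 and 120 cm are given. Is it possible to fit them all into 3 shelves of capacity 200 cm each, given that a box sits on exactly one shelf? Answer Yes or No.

No

Total = 620 cm; ⌈620/200⌉ = 4.
At least 4 shelves are required, but only 3 are allowed.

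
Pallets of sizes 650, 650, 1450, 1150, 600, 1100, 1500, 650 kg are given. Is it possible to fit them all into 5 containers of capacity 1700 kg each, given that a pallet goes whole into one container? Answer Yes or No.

Total = 7750 kg; ⌈7750/1700⌉ = 5.
The bound of 5 does not rule out 5, but exhaustive search shows no assignment into 5 containers of capacity 1700 kg exists — the minimum is 6.

No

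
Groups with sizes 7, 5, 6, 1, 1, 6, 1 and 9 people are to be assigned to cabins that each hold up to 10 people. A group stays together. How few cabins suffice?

5

Total = 9 + 7 + 6 + 6 + 5 + 1 + 1 + 1 = 36 people.
Lower bound: ⌈36/10⌉ = 4 cabins.
A packing using 5 cabins:
  cabin 1: 9 + 1 = 10
  cabin 2: 7 + 1 + 1 = 9
  cabin 3: 6 = 6
  cabin 4: 6 = 6
  cabin 5: 5 = 5
No arrangement into 4 cabins stays within capacity, so 5 is optimal.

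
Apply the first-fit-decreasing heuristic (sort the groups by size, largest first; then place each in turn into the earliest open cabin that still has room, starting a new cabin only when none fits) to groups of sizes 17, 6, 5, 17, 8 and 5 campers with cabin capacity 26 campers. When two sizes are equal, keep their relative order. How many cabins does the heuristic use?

Sorted descending: 17, 17, 8, 6, 5, 5.
  17 → cabin 1 (new)  [load 17/26]
  17 → cabin 2 (new)  [load 17/26]
  8 → cabin 1  [load 25/26]
  6 → cabin 2  [load 23/26]
  5 → cabin 3 (new)  [load 5/26]
  5 → cabin 3  [load 10/26]
3 cabins opened.

3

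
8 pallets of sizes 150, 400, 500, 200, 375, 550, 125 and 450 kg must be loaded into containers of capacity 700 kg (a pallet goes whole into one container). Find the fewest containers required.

Total = 550 + 500 + 450 + 400 + 375 + 200 + 150 + 125 = 2750 kg.
Lower bound: ⌈2750/700⌉ = 4 containers.
Also, 5 pallets each exceed 350 kg, and no two of those can share a container, so at least 5 containers are needed.
A packing using 5 containers:
  container 1: 550 + 150 = 700
  container 2: 500 + 200 = 700
  container 3: 450 + 125 = 575
  container 4: 400 = 400
  container 5: 375 = 375
This matches the lower bound, so 5 is optimal.

5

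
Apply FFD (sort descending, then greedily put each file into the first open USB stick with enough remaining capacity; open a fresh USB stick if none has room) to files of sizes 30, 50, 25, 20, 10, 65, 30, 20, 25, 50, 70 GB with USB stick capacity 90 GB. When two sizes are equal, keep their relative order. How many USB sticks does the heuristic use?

Sorted descending: 70, 65, 50, 50, 30, 30, 25, 25, 20, 20, 10.
  70 → USB stick 1 (new)  [load 70/90]
  65 → USB stick 2 (new)  [load 65/90]
  50 → USB stick 3 (new)  [load 50/90]
  50 → USB stick 4 (new)  [load 50/90]
  30 → USB stick 3  [load 80/90]
  30 → USB stick 4  [load 80/90]
  25 → USB stick 2  [load 90/90]
  25 → USB stick 5 (new)  [load 25/90]
  20 → USB stick 1  [load 90/90]
  20 → USB stick 5  [load 45/90]
  10 → USB stick 3  [load 90/90]
5 USB sticks opened.

5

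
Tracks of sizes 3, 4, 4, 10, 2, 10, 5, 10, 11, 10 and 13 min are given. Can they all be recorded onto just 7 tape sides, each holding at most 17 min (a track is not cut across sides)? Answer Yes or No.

A valid assignment using 6 tape sides:
  side 1: 13 + 4 = 17
  side 2: 11 + 5 = 16
  side 3: 10 + 4 + 3 = 17
  side 4: 10 + 2 = 12
  side 5: 10 = 10
  side 6: 10 = 10
That uses only 6 ≤ 7, so 7 tape sides are enough.

Yes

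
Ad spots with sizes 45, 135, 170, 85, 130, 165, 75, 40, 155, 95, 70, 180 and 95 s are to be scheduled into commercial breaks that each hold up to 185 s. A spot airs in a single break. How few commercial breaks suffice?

9

Total = 180 + 170 + 165 + 155 + 135 + 130 + 95 + 95 + 85 + 75 + 70 + 45 + 40 = 1440 s.
Lower bound: ⌈1440/185⌉ = 8 commercial breaks.
A packing using 9 commercial breaks:
  break 1: 180 = 180
  break 2: 170 = 170
  break 3: 165 = 165
  break 4: 155 = 155
  break 5: 135 + 45 = 180
  break 6: 130 + 40 = 170
  break 7: 95 + 85 = 180
  break 8: 95 + 75 = 170
  break 9: 70 = 70
No arrangement into 8 commercial breaks stays within capacity, so 9 is optimal.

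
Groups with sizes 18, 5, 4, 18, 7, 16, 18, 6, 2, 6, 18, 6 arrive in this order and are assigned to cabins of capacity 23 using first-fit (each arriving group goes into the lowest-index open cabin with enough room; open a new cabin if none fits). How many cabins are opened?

  18 → cabin 1 (new)  [load 18/23]
  5 → cabin 1  [load 23/23]
  4 → cabin 2 (new)  [load 4/23]
  18 → cabin 2  [load 22/23]
  7 → cabin 3 (new)  [load 7/23]
  16 → cabin 3  [load 23/23]
  18 → cabin 4 (new)  [load 18/23]
  6 → cabin 5 (new)  [load 6/23]
  2 → cabin 4  [load 20/23]
  6 → cabin 5  [load 12/23]
  18 → cabin 6 (new)  [load 18/23]
  6 → cabin 5  [load 18/23]
6 cabins opened.

6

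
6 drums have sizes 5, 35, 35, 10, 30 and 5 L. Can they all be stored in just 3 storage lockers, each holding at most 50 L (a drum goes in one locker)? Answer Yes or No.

A valid assignment using 3 storage lockers:
  locker 1: 35 + 10 + 5 = 50
  locker 2: 35 + 5 = 40
  locker 3: 30 = 30
Every load is within 50 L, so 3 storage lockers suffice.

Yes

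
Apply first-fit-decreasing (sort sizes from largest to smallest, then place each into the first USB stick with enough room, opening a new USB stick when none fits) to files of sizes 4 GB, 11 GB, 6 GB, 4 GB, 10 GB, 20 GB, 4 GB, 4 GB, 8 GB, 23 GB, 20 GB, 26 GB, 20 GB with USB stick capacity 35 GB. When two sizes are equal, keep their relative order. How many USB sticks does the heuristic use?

5

Sorted descending: 26, 23, 20, 20, 20, 11, 10, 8, 6, 4, 4, 4, 4.
  26 → USB stick 1 (new)  [load 26/35]
  23 → USB stick 2 (new)  [load 23/35]
  20 → USB stick 3 (new)  [load 20/35]
  20 → USB stick 4 (new)  [load 20/35]
  20 → USB stick 5 (new)  [load 20/35]
  11 → USB stick 2  [load 34/35]
  10 → USB stick 3  [load 30/35]
  8 → USB stick 1  [load 34/35]
  6 → USB stick 4  [load 26/35]
  4 → USB stick 3  [load 34/35]
  4 → USB stick 4  [load 30/35]
  4 → USB stick 4  [load 34/35]
  4 → USB stick 5  [load 24/35]
5 USB sticks opened.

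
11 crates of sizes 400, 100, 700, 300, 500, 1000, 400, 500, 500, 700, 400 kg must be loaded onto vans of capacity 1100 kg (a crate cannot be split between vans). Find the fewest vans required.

6

Total = 1000 + 700 + 700 + 500 + 500 + 500 + 400 + 400 + 400 + 300 + 100 = 5500 kg.
Lower bound: ⌈5500/1100⌉ = 5 vans.
A packing using 6 vans:
  van 1: 1000 + 100 = 1100
  van 2: 700 + 400 = 1100
  van 3: 700 + 400 = 1100
  van 4: 500 + 500 = 1000
  van 5: 500 + 400 = 900
  van 6: 300 = 300
No arrangement into 5 vans stays within capacity, so 6 is optimal.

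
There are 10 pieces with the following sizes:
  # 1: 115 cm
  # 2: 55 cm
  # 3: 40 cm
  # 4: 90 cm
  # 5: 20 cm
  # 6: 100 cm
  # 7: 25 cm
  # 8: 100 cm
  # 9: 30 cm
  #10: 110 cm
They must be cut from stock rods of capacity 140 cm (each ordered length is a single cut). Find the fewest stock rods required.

6

Total = 115 + 110 + 100 + 100 + 90 + 55 + 40 + 30 + 25 + 20 = 685 cm.
Lower bound: ⌈685/140⌉ = 5 stock rods.
A packing using 6 stock rods:
  stock rod 1: 115 + 25 = 140
  stock rod 2: 110 + 30 = 140
  stock rod 3: 100 + 40 = 140
  stock rod 4: 100 + 20 = 120
  stock rod 5: 90 = 90
  stock rod 6: 55 = 55
No arrangement into 5 stock rods stays within capacity, so 6 is optimal.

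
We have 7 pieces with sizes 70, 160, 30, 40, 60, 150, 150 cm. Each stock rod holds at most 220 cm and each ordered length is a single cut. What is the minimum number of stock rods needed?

3

Total = 160 + 150 + 150 + 70 + 60 + 40 + 30 = 660 cm.
Lower bound: ⌈660/220⌉ = 3 stock rods.
A packing using 3 stock rods:
  stock rod 1: 160 + 60 = 220
  stock rod 2: 150 + 70 = 220
  stock rod 3: 150 + 40 + 30 = 220
This matches the lower bound, so 3 is optimal.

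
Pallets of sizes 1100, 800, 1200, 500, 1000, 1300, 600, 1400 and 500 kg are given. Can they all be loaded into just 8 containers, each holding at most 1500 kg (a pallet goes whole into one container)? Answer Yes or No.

Yes

A valid assignment using 7 containers:
  container 1: 1400 = 1400
  container 2: 1300 = 1300
  container 3: 1200 = 1200
  container 4: 1100 = 1100
  container 5: 1000 + 500 = 1500
  container 6: 800 + 600 = 1400
  container 7: 500 = 500
That uses only 7 ≤ 8, so 8 containers are enough.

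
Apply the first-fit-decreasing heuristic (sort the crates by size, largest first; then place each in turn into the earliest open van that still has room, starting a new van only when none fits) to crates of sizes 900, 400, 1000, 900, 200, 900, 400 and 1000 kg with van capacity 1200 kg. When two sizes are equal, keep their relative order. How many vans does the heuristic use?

Sorted descending: 1000, 1000, 900, 900, 900, 400, 400, 200.
  1000 → van 1 (new)  [load 1000/1200]
  1000 → van 2 (new)  [load 1000/1200]
  900 → van 3 (new)  [load 900/1200]
  900 → van 4 (new)  [load 900/1200]
  900 → van 5 (new)  [load 900/1200]
  400 → van 6 (new)  [load 400/1200]
  400 → van 6  [load 800/1200]
  200 → van 1  [load 1200/1200]
6 vans opened.

6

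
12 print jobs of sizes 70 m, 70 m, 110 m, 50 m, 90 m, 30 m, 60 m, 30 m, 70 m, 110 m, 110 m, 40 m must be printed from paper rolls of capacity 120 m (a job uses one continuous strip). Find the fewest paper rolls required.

8

Total = 110 + 110 + 110 + 90 + 70 + 70 + 70 + 60 + 50 + 40 + 30 + 30 = 840 m.
Lower bound: ⌈840/120⌉ = 7 paper rolls.
A packing using 8 paper rolls:
  roll 1: 110 = 110
  roll 2: 110 = 110
  roll 3: 110 = 110
  roll 4: 90 + 30 = 120
  roll 5: 70 + 50 = 120
  roll 6: 70 + 40 = 110
  roll 7: 70 + 30 = 100
  roll 8: 60 = 60
No arrangement into 7 paper rolls stays within capacity, so 8 is optimal.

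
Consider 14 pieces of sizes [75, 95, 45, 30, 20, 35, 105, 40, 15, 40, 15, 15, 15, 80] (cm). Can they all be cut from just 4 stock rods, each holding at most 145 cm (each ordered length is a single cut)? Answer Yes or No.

No

Total = 625 cm; ⌈625/145⌉ = 5.
At least 5 stock rods are required, but only 4 are allowed.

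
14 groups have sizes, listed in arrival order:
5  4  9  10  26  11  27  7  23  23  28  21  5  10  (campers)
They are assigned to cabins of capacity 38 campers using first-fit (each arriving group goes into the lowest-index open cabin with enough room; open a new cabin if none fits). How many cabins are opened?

  5 → cabin 1 (new)  [load 5/38]
  4 → cabin 1  [load 9/38]
  9 → cabin 1  [load 18/38]
  10 → cabin 1  [load 28/38]
  26 → cabin 2 (new)  [load 26/38]
  11 → cabin 2  [load 37/38]
  27 → cabin 3 (new)  [load 27/38]
  7 → cabin 1  [load 35/38]
  23 → cabin 4 (new)  [load 23/38]
  23 → cabin 5 (new)  [load 23/38]
  28 → cabin 6 (new)  [load 28/38]
  21 → cabin 7 (new)  [load 21/38]
  5 → cabin 3  [load 32/38]
  10 → cabin 4  [load 33/38]
7 cabins opened.

7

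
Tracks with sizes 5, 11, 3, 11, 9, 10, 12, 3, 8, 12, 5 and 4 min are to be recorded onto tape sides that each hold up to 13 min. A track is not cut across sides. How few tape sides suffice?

8

Total = 12 + 12 + 11 + 11 + 10 + 9 + 8 + 5 + 5 + 4 + 3 + 3 = 93 min.
Lower bound: ⌈93/13⌉ = 8 tape sides.
A packing using 8 tape sides:
  side 1: 12 = 12
  side 2: 12 = 12
  side 3: 11 = 11
  side 4: 11 = 11
  side 5: 10 + 3 = 13
  side 6: 9 + 4 = 13
  side 7: 8 + 5 = 13
  side 8: 5 + 3 = 8
This matches the lower bound, so 8 is optimal.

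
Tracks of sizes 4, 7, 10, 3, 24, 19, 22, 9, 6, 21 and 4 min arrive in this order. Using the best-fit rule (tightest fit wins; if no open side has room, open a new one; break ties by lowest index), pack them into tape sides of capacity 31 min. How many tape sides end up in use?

5

  4 → side 1 (new)  [load 4/31]
  7 → side 1  [load 11/31]
  10 → side 1  [load 21/31]
  3 → side 1  [load 24/31]
  24 → side 2 (new)  [load 24/31]
  19 → side 3 (new)  [load 19/31]
  22 → side 4 (new)  [load 22/31]
  9 → side 4  [load 31/31]
  6 → side 1  [load 30/31]
  21 → side 5 (new)  [load 21/31]
  4 → side 2  [load 28/31]
5 tape sides opened.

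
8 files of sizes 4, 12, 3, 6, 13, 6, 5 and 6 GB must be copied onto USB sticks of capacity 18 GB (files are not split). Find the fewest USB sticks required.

4

Total = 13 + 12 + 6 + 6 + 6 + 5 + 4 + 3 = 55 GB.
Lower bound: ⌈55/18⌉ = 4 USB sticks.
A packing using 4 USB sticks:
  USB stick 1: 13 + 5 = 18
  USB stick 2: 12 + 6 = 18
  USB stick 3: 6 + 6 + 4 = 16
  USB stick 4: 3 = 3
This matches the lower bound, so 4 is optimal.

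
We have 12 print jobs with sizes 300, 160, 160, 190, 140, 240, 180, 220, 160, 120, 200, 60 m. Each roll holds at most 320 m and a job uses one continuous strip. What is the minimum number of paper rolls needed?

Total = 300 + 240 + 220 + 200 + 190 + 180 + 160 + 160 + 160 + 140 + 120 + 60 = 2130 m.
Lower bound: ⌈2130/320⌉ = 7 paper rolls.
A packing using 8 paper rolls:
  roll 1: 300 = 300
  roll 2: 240 + 60 = 300
  roll 3: 220 = 220
  roll 4: 200 + 120 = 320
  roll 5: 190 = 190
  roll 6: 180 + 140 = 320
  roll 7: 160 + 160 = 320
  roll 8: 160 = 160
No arrangement into 7 paper rolls stays within capacity, so 8 is optimal.

8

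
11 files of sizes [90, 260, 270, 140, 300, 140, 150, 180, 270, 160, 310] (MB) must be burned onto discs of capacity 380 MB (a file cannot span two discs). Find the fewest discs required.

Total = 310 + 300 + 270 + 270 + 260 + 180 + 160 + 150 + 140 + 140 + 90 = 2270 MB.
Lower bound: ⌈2270/380⌉ = 6 discs.
A packing using 8 discs:
  disc 1: 310 = 310
  disc 2: 300 = 300
  disc 3: 270 + 90 = 360
  disc 4: 270 = 270
  disc 5: 260 = 260
  disc 6: 180 + 160 = 340
  disc 7: 150 + 140 = 290
  disc 8: 140 = 140
No arrangement into 7 discs stays within capacity, so 8 is optimal.

8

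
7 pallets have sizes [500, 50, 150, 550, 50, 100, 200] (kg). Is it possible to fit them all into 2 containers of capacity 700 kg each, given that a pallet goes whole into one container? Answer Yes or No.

Total = 1600 kg; ⌈1600/700⌉ = 3.
At least 3 containers are required, but only 2 are allowed.

No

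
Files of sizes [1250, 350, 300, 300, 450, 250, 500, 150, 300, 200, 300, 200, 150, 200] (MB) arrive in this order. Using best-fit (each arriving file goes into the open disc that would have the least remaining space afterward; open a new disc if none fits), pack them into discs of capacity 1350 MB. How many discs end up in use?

  1250 → disc 1 (new)  [load 1250/1350]
  350 → disc 2 (new)  [load 350/1350]
  300 → disc 2  [load 650/1350]
  300 → disc 2  [load 950/1350]
  450 → disc 3 (new)  [load 450/1350]
  250 → disc 2  [load 1200/1350]
  500 → disc 3  [load 950/1350]
  150 → disc 2  [load 1350/1350]
  300 → disc 3  [load 1250/1350]
  200 → disc 4 (new)  [load 200/1350]
  300 → disc 4  [load 500/1350]
  200 → disc 4  [load 700/1350]
  150 → disc 4  [load 850/1350]
  200 → disc 4  [load 1050/1350]
4 discs opened.

4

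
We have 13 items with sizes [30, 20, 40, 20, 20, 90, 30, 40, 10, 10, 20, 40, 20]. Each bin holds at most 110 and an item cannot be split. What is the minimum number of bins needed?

Total = 90 + 40 + 40 + 40 + 30 + 30 + 20 + 20 + 20 + 20 + 20 + 10 + 10 = 390.
Lower bound: ⌈390/110⌉ = 4 bins.
A packing using 4 bins:
  bin 1: 90 + 20 = 110
  bin 2: 40 + 40 + 30 = 110
  bin 3: 40 + 30 + 20 + 20 = 110
  bin 4: 20 + 20 + 10 + 10 = 60
This matches the lower bound, so 4 is optimal.

4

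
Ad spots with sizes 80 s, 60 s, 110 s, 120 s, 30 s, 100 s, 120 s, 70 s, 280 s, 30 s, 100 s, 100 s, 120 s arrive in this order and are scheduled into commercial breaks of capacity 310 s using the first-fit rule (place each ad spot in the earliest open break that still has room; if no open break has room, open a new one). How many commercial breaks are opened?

5

  80 → break 1 (new)  [load 80/310]
  60 → break 1  [load 140/310]
  110 → break 1  [load 250/310]
  120 → break 2 (new)  [load 120/310]
  30 → break 1  [load 280/310]
  100 → break 2  [load 220/310]
  120 → break 3 (new)  [load 120/310]
  70 → break 2  [load 290/310]
  280 → break 4 (new)  [load 280/310]
  30 → break 1  [load 310/310]
  100 → break 3  [load 220/310]
  100 → break 5 (new)  [load 100/310]
  120 → break 5  [load 220/310]
5 commercial breaks opened.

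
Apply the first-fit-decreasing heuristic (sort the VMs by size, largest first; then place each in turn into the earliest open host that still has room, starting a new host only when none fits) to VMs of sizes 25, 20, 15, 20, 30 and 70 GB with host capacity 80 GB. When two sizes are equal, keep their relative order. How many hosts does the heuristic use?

Sorted descending: 70, 30, 25, 20, 20, 15.
  70 → host 1 (new)  [load 70/80]
  30 → host 2 (new)  [load 30/80]
  25 → host 2  [load 55/80]
  20 → host 2  [load 75/80]
  20 → host 3 (new)  [load 20/80]
  15 → host 3  [load 35/80]
3 hosts opened.

3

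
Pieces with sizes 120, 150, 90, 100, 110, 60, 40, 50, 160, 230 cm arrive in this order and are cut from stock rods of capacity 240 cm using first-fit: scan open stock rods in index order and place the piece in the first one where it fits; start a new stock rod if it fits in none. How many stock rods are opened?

6

  120 → stock rod 1 (new)  [load 120/240]
  150 → stock rod 2 (new)  [load 150/240]
  90 → stock rod 1  [load 210/240]
  100 → stock rod 3 (new)  [load 100/240]
  110 → stock rod 3  [load 210/240]
  60 → stock rod 2  [load 210/240]
  40 → stock rod 4 (new)  [load 40/240]
  50 → stock rod 4  [load 90/240]
  160 → stock rod 5 (new)  [load 160/240]
  230 → stock rod 6 (new)  [load 230/240]
6 stock rods opened.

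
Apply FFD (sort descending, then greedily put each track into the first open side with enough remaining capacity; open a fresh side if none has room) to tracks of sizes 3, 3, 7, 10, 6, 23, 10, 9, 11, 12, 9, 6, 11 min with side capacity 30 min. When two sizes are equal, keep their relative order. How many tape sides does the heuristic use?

5

Sorted descending: 23, 12, 11, 11, 10, 10, 9, 9, 7, 6, 6, 3, 3.
  23 → side 1 (new)  [load 23/30]
  12 → side 2 (new)  [load 12/30]
  11 → side 2  [load 23/30]
  11 → side 3 (new)  [load 11/30]
  10 → side 3  [load 21/30]
  10 → side 4 (new)  [load 10/30]
  9 → side 3  [load 30/30]
  9 → side 4  [load 19/30]
  7 → side 1  [load 30/30]
  6 → side 2  [load 29/30]
  6 → side 4  [load 25/30]
  3 → side 4  [load 28/30]
  3 → side 5 (new)  [load 3/30]
5 tape sides opened.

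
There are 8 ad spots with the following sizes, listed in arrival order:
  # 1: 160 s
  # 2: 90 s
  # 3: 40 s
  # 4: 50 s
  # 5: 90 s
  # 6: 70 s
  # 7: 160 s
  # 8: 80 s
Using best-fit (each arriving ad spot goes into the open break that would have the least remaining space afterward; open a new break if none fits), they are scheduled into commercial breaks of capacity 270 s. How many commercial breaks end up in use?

3

  160 → break 1 (new)  [load 160/270]
  90 → break 1  [load 250/270]
  40 → break 2 (new)  [load 40/270]
  50 → break 2  [load 90/270]
  90 → break 2  [load 180/270]
  70 → break 2  [load 250/270]
  160 → break 3 (new)  [load 160/270]
  80 → break 3  [load 240/270]
3 commercial breaks opened.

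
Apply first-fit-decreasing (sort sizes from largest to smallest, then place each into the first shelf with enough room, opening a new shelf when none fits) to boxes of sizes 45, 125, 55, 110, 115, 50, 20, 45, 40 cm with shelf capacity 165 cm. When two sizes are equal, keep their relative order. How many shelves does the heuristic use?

4

Sorted descending: 125, 115, 110, 55, 50, 45, 45, 40, 20.
  125 → shelf 1 (new)  [load 125/165]
  115 → shelf 2 (new)  [load 115/165]
  110 → shelf 3 (new)  [load 110/165]
  55 → shelf 3  [load 165/165]
  50 → shelf 2  [load 165/165]
  45 → shelf 4 (new)  [load 45/165]
  45 → shelf 4  [load 90/165]
  40 → shelf 1  [load 165/165]
  20 → shelf 4  [load 110/165]
4 shelves opened.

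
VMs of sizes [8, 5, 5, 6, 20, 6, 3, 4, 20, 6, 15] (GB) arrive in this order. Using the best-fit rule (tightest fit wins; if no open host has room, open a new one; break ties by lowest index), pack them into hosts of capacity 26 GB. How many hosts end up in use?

  8 → host 1 (new)  [load 8/26]
  5 → host 1  [load 13/26]
  5 → host 1  [load 18/26]
  6 → host 1  [load 24/26]
  20 → host 2 (new)  [load 20/26]
  6 → host 2  [load 26/26]
  3 → host 3 (new)  [load 3/26]
  4 → host 3  [load 7/26]
  20 → host 4 (new)  [load 20/26]
  6 → host 4  [load 26/26]
  15 → host 3  [load 22/26]
4 hosts opened.

4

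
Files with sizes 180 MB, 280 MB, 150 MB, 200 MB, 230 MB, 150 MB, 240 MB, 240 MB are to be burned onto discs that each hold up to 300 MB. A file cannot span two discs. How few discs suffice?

Total = 280 + 240 + 240 + 230 + 200 + 180 + 150 + 150 = 1670 MB.
Lower bound: ⌈1670/300⌉ = 6 discs.
A packing using 7 discs:
  disc 1: 280 = 280
  disc 2: 240 = 240
  disc 3: 240 = 240
  disc 4: 230 = 230
  disc 5: 200 = 200
  disc 6: 180 = 180
  disc 7: 150 + 150 = 300
No arrangement into 6 discs stays within capacity, so 7 is optimal.

7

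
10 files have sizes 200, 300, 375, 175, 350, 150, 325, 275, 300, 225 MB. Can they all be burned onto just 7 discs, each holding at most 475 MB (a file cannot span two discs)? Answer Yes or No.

A valid assignment using 7 discs:
  disc 1: 375 = 375
  disc 2: 350 = 350
  disc 3: 325 + 150 = 475
  disc 4: 300 + 175 = 475
  disc 5: 300 = 300
  disc 6: 275 + 200 = 475
  disc 7: 225 = 225
Every load is within 475 MB, so 7 discs suffice.

Yes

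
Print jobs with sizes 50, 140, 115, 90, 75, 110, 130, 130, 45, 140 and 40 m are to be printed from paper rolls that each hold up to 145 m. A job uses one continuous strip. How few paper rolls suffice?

9

Total = 140 + 140 + 130 + 130 + 115 + 110 + 90 + 75 + 50 + 45 + 40 = 1065 m.
Lower bound: ⌈1065/145⌉ = 8 paper rolls.
A packing using 9 paper rolls:
  roll 1: 140 = 140
  roll 2: 140 = 140
  roll 3: 130 = 130
  roll 4: 130 = 130
  roll 5: 115 = 115
  roll 6: 110 = 110
  roll 7: 90 + 50 = 140
  roll 8: 75 + 45 = 120
  roll 9: 40 = 40
No arrangement into 8 paper rolls stays within capacity, so 9 is optimal.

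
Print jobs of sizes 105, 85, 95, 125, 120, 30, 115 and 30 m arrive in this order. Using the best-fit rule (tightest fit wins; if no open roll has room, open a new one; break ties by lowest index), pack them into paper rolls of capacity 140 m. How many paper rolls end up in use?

6

  105 → roll 1 (new)  [load 105/140]
  85 → roll 2 (new)  [load 85/140]
  95 → roll 3 (new)  [load 95/140]
  125 → roll 4 (new)  [load 125/140]
  120 → roll 5 (new)  [load 120/140]
  30 → roll 1  [load 135/140]
  115 → roll 6 (new)  [load 115/140]
  30 → roll 3  [load 125/140]
6 paper rolls opened.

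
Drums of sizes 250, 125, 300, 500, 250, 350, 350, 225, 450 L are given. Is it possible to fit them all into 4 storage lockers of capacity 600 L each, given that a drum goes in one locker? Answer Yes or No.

No

Total = 2800 L; ⌈2800/600⌉ = 5.
At least 5 storage lockers are required, but only 4 are allowed.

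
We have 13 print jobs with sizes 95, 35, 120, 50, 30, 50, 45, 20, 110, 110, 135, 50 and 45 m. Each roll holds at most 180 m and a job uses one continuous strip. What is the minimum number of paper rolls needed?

6

Total = 135 + 120 + 110 + 110 + 95 + 50 + 50 + 50 + 45 + 45 + 35 + 30 + 20 = 895 m.
Lower bound: ⌈895/180⌉ = 5 paper rolls.
A packing using 6 paper rolls:
  roll 1: 135 + 45 = 180
  roll 2: 120 + 50 = 170
  roll 3: 110 + 50 + 20 = 180
  roll 4: 110 + 50 = 160
  roll 5: 95 + 45 + 35 = 175
  roll 6: 30 = 30
No arrangement into 5 paper rolls stays within capacity, so 6 is optimal.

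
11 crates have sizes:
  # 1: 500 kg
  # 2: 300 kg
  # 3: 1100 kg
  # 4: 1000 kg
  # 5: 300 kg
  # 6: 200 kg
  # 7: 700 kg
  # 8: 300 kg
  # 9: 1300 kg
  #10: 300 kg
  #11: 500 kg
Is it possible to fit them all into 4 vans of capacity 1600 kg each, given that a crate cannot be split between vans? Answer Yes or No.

No

Total = 6500 kg; ⌈6500/1600⌉ = 5.
At least 5 vans are required, but only 4 are allowed.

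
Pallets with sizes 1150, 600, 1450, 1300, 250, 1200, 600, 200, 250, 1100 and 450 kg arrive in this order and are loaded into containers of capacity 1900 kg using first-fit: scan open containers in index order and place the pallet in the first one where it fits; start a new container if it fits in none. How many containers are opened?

5

  1150 → container 1 (new)  [load 1150/1900]
  600 → container 1  [load 1750/1900]
  1450 → container 2 (new)  [load 1450/1900]
  1300 → container 3 (new)  [load 1300/1900]
  250 → container 2  [load 1700/1900]
  1200 → container 4 (new)  [load 1200/1900]
  600 → container 3  [load 1900/1900]
  200 → container 2  [load 1900/1900]
  250 → container 4  [load 1450/1900]
  1100 → container 5 (new)  [load 1100/1900]
  450 → container 4  [load 1900/1900]
5 containers opened.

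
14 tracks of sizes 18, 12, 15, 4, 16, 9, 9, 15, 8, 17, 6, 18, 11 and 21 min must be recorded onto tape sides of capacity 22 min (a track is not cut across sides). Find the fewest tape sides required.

10

Total = 21 + 18 + 18 + 17 + 16 + 15 + 15 + 12 + 11 + 9 + 9 + 8 + 6 + 4 = 179 min.
Lower bound: ⌈179/22⌉ = 9 tape sides.
A packing using 10 tape sides:
  side 1: 21 = 21
  side 2: 18 + 4 = 22
  side 3: 18 = 18
  side 4: 17 = 17
  side 5: 16 + 6 = 22
  side 6: 15 = 15
  side 7: 15 = 15
  side 8: 12 + 9 = 21
  side 9: 11 + 9 = 20
  side 10: 8 = 8
No arrangement into 9 tape sides stays within capacity, so 10 is optimal.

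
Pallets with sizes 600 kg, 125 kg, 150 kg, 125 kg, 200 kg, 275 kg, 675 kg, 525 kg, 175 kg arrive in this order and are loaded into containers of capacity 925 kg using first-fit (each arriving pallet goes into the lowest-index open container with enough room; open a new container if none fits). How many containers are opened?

4

  600 → container 1 (new)  [load 600/925]
  125 → container 1  [load 725/925]
  150 → container 1  [load 875/925]
  125 → container 2 (new)  [load 125/925]
  200 → container 2  [load 325/925]
  275 → container 2  [load 600/925]
  675 → container 3 (new)  [load 675/925]
  525 → container 4 (new)  [load 525/925]
  175 → container 2  [load 775/925]
4 containers opened.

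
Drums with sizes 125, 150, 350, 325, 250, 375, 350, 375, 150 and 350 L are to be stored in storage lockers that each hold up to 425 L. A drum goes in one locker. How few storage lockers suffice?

8

Total = 375 + 375 + 350 + 350 + 350 + 325 + 250 + 150 + 150 + 125 = 2800 L.
Lower bound: ⌈2800/425⌉ = 7 storage lockers.
A packing using 8 storage lockers:
  locker 1: 375 = 375
  locker 2: 375 = 375
  locker 3: 350 = 350
  locker 4: 350 = 350
  locker 5: 350 = 350
  locker 6: 325 = 325
  locker 7: 250 + 150 = 400
  locker 8: 150 + 125 = 275
No arrangement into 7 storage lockers stays within capacity, so 8 is optimal.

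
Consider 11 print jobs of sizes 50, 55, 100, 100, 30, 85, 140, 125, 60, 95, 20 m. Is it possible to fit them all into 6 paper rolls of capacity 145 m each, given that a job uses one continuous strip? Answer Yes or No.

Total = 860 m; ⌈860/145⌉ = 6.
The bound of 6 does not rule out 6, but exhaustive search shows no assignment into 6 paper rolls of capacity 145 m exists — the minimum is 7.

No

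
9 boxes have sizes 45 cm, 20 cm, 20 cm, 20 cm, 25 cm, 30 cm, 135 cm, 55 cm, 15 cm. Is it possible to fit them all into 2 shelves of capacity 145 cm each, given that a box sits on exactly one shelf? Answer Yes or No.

No

Total = 365 cm; ⌈365/145⌉ = 3.
At least 3 shelves are required, but only 2 are allowed.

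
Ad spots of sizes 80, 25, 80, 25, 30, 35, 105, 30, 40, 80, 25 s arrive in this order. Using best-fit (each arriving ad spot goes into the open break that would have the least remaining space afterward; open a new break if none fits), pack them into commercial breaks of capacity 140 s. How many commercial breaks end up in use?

5

  80 → break 1 (new)  [load 80/140]
  25 → break 1  [load 105/140]
  80 → break 2 (new)  [load 80/140]
  25 → break 1  [load 130/140]
  30 → break 2  [load 110/140]
  35 → break 3 (new)  [load 35/140]
  105 → break 3  [load 140/140]
  30 → break 2  [load 140/140]
  40 → break 4 (new)  [load 40/140]
  80 → break 4  [load 120/140]
  25 → break 5 (new)  [load 25/140]
5 commercial breaks opened.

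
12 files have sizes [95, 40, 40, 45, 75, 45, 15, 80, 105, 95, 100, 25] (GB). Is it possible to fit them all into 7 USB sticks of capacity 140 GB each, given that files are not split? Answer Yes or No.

Yes

A valid assignment using 6 USB sticks:
  USB stick 1: 105 + 25 = 130
  USB stick 2: 100 + 40 = 140
  USB stick 3: 95 + 45 = 140
  USB stick 4: 95 + 45 = 140
  USB stick 5: 80 + 40 + 15 = 135
  USB stick 6: 75 = 75
That uses only 6 ≤ 7, so 7 USB sticks are enough.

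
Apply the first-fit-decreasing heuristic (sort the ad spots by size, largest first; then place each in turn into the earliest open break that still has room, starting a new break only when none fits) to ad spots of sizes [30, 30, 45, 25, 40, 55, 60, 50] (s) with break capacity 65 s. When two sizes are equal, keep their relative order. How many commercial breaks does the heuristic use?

Sorted descending: 60, 55, 50, 45, 40, 30, 30, 25.
  60 → break 1 (new)  [load 60/65]
  55 → break 2 (new)  [load 55/65]
  50 → break 3 (new)  [load 50/65]
  45 → break 4 (new)  [load 45/65]
  40 → break 5 (new)  [load 40/65]
  30 → break 6 (new)  [load 30/65]
  30 → break 6  [load 60/65]
  25 → break 5  [load 65/65]
6 commercial breaks opened.

6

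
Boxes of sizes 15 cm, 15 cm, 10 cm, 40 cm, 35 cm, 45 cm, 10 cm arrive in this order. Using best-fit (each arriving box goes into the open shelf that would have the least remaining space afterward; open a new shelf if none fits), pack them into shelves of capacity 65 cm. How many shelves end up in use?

4

  15 → shelf 1 (new)  [load 15/65]
  15 → shelf 1  [load 30/65]
  10 → shelf 1  [load 40/65]
  40 → shelf 2 (new)  [load 40/65]
  35 → shelf 3 (new)  [load 35/65]
  45 → shelf 4 (new)  [load 45/65]
  10 → shelf 4  [load 55/65]
4 shelves opened.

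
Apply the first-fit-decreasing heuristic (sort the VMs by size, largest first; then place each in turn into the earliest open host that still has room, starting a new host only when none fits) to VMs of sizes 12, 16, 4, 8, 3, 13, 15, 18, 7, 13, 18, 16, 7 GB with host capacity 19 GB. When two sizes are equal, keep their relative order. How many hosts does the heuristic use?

9

Sorted descending: 18, 18, 16, 16, 15, 13, 13, 12, 8, 7, 7, 4, 3.
  18 → host 1 (new)  [load 18/19]
  18 → host 2 (new)  [load 18/19]
  16 → host 3 (new)  [load 16/19]
  16 → host 4 (new)  [load 16/19]
  15 → host 5 (new)  [load 15/19]
  13 → host 6 (new)  [load 13/19]
  13 → host 7 (new)  [load 13/19]
  12 → host 8 (new)  [load 12/19]
  8 → host 9 (new)  [load 8/19]
  7 → host 8  [load 19/19]
  7 → host 9  [load 15/19]
  4 → host 5  [load 19/19]
  3 → host 3  [load 19/19]
9 hosts opened.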